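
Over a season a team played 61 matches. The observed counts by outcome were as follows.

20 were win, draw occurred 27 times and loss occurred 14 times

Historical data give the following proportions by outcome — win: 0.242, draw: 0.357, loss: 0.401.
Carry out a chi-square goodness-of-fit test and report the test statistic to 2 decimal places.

Expected counts E_i = n·p_i: 61×0.242 = 14.762, 61×0.357 = 21.777, 61×0.401 = 24.461.
cat         O        E   (O−E)²/E
win        20   14.762      1.859
draw       27   21.777      1.253
loss       14   24.461      4.474
Sum = 7.59

7.59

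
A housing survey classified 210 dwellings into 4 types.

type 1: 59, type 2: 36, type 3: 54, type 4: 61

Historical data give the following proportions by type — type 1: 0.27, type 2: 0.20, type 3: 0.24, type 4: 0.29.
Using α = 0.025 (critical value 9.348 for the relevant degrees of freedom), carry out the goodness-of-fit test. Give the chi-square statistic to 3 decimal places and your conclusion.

1.208; do not reject

Expected counts E_i = n·p_i: 210×0.27 = 56.7, 210×0.20 = 42, 210×0.24 = 50.4, 210×0.29 = 60.9.
χ² = (59−56.7)²/56.7 + (36−42)²/42 + (54−50.4)²/50.4 + (61−60.9)²/60.9
   = 0.0933 + 0.8571 + 0.2571 + 0.0002
Sum = 1.208
df = 3. Since 1.208 < 9.348, we do not reject H₀.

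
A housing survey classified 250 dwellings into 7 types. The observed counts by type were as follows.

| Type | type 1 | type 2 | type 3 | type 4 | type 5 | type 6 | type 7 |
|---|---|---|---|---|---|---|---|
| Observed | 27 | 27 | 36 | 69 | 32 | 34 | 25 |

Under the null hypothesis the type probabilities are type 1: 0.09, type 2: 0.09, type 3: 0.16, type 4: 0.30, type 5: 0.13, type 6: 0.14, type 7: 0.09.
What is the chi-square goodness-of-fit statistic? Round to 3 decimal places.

Expected counts E_i = n·p_i: 250×0.09 = 22.5, 250×0.09 = 22.5, 250×0.16 = 40, 250×0.30 = 75, 250×0.13 = 32.5, 250×0.14 = 35, 250×0.09 = 22.5.
type 1: (27 − 22.5)²/22.5 = 20.25/22.5 = 0.9000
type 2: (27 − 22.5)²/22.5 = 20.25/22.5 = 0.9000
type 3: (36 − 40)²/40 = 16/40 = 0.4000
type 4: (69 − 75)²/75 = 36/75 = 0.4800
type 5: (32 − 32.5)²/32.5 = 0.25/32.5 = 0.0077
type 6: (34 − 35)²/35 = 1/35 = 0.0286
type 7: (25 − 22.5)²/22.5 = 6.25/22.5 = 0.2778
Sum = 2.994

2.994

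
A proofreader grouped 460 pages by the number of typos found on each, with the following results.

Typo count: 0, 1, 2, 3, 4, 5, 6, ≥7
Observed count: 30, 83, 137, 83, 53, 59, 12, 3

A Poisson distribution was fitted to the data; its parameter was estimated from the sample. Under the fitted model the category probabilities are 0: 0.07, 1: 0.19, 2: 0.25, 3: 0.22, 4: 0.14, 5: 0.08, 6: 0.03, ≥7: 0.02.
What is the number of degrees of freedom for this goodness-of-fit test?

There are k = 8 categories and 1 parameter estimated from the data, so df = 8 − 1 − 1 = 6.

6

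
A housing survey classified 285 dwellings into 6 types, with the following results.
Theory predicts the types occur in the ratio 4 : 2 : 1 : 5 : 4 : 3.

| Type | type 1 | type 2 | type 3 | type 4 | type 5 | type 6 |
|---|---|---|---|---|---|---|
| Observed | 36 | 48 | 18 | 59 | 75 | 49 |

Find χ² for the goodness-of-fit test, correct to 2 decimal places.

28.52

Ratio total = 19. Expected counts: 285×4/19 = 60, 285×2/19 = 30, 285×1/19 = 15, 285×5/19 = 75, 285×4/19 = 60, 285×3/19 = 45.
χ² = (36−60)²/60 + (48−30)²/30 + (18−15)²/15 + (59−75)²/75 + (75−60)²/60 + (49−45)²/45
   = 9.600 + 10.800 + 0.600 + 3.413 + 3.750 + 0.356
Sum = 28.52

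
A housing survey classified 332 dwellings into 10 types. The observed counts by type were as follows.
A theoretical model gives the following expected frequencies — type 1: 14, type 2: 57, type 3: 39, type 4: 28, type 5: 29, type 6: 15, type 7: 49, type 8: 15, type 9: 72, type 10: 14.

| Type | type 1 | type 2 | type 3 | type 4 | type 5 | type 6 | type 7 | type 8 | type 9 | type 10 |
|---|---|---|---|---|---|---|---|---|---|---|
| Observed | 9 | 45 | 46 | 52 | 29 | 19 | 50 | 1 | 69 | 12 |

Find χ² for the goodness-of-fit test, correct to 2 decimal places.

type 1: (9 − 14)²/14 = 25/14 = 1.786
type 2: (45 − 57)²/57 = 144/57 = 2.526
type 3: (46 − 39)²/39 = 49/39 = 1.256
type 4: (52 − 28)²/28 = 576/28 = 20.571
type 5: (29 − 29)²/29 = 0/29 = 0.000
type 6: (19 − 15)²/15 = 16/15 = 1.067
type 7: (50 − 49)²/49 = 1/49 = 0.020
type 8: (1 − 15)²/15 = 196/15 = 13.067
type 9: (69 − 72)²/72 = 9/72 = 0.125
type 10: (12 − 14)²/14 = 4/14 = 0.286
Sum = 40.70

40.70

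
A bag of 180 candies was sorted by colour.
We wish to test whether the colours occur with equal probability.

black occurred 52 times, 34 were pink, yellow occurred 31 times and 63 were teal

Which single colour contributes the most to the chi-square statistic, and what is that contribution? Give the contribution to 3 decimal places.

Under H₀ each category has probability 1/4, so each expected count is 180/4 = 45.
black: (52 − 45)²/45 = 49/45 = 1.0889
pink: (34 − 45)²/45 = 121/45 = 2.6889
yellow: (31 − 45)²/45 = 196/45 = 4.3556
teal: (63 − 45)²/45 = 324/45 = 7.2000
The largest term is for teal: 7.200.

teal, 7.200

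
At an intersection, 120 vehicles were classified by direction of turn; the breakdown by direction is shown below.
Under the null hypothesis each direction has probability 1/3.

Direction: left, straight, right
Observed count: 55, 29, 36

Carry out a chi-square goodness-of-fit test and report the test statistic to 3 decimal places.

9.050

Under H₀ each category has probability 1/3, so each expected count is 120/3 = 40.
χ² = (55−40)²/40 + (29−40)²/40 + (36−40)²/40
   = 5.6250 + 3.0250 + 0.4000
Sum = 9.050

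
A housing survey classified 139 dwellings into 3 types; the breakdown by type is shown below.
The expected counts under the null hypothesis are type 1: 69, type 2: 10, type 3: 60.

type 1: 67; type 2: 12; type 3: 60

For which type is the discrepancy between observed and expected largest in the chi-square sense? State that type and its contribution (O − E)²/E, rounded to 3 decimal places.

type 2, 0.400

cat         O        E   (O−E)²/E
type 1     67       69     0.0580
type 2     12       10     0.4000
type 3     60       60     0.0000
The largest term is for type 2: 0.400.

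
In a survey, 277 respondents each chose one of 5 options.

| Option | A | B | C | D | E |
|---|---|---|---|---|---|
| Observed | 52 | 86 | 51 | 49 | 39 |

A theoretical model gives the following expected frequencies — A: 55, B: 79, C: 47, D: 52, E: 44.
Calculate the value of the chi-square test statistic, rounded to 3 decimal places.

1.866

A: (52 − 55)²/55 = 9/55 = 0.1636
B: (86 − 79)²/79 = 49/79 = 0.6203
C: (51 − 47)²/47 = 16/47 = 0.3404
D: (49 − 52)²/52 = 9/52 = 0.1731
E: (39 − 44)²/44 = 25/44 = 0.5682
Sum = 1.866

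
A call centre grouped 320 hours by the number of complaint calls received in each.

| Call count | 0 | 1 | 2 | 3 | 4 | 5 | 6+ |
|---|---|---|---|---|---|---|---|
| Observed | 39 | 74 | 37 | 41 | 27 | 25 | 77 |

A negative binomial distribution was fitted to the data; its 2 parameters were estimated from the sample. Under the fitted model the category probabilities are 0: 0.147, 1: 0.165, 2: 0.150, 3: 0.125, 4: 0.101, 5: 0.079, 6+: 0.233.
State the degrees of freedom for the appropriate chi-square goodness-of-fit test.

There are k = 7 categories and 2 parameters estimated from the data, so df = 7 − 1 − 2 = 4.

4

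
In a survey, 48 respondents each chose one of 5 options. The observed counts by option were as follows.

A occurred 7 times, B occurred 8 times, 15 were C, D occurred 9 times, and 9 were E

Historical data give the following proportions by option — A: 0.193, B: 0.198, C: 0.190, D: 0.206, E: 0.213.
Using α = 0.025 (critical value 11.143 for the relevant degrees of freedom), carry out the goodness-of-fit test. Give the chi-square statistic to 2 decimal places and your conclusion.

Expected counts E_i = n·p_i: 48×0.193 = 9.264, 48×0.198 = 9.504, 48×0.190 = 9.12, 48×0.206 = 9.888, 48×0.213 = 10.224.
A: (7 − 9.264)²/9.264 = 5.125696/9.264 = 0.553
B: (8 − 9.504)²/9.504 = 2.262016/9.504 = 0.238
C: (15 − 9.12)²/9.12 = 34.5744/9.12 = 3.791
D: (9 − 9.888)²/9.888 = 0.788544/9.888 = 0.080
E: (9 − 10.224)²/10.224 = 1.498176/10.224 = 0.147
Sum = 4.81
df = 4. Since 4.81 < 11.143, we do not reject H₀.

4.81; do not reject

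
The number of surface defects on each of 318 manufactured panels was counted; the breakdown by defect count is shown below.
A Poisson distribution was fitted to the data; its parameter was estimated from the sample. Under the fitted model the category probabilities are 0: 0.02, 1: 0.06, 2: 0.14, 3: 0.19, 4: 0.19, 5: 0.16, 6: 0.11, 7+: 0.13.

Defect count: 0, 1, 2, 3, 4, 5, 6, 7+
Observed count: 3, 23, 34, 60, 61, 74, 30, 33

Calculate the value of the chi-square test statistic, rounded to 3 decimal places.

17.972

Expected counts E_i = n·p_i: 318×0.02 = 6.36, 318×0.06 = 19.08, 318×0.14 = 44.52, 318×0.19 = 60.42, 318×0.19 = 60.42, 318×0.16 = 50.88, 318×0.11 = 34.98, 318×0.13 = 41.34.
χ² = (3−6.36)²/6.36 + (23−19.08)²/19.08 + (34−44.52)²/44.52 + (60−60.42)²/60.42 + (61−60.42)²/60.42 + (74−50.88)²/50.88 + (30−34.98)²/34.98 + (33−41.34)²/41.34
   = 1.7751 + 0.8054 + 2.4859 + 0.0029 + 0.0056 + 10.5058 + 0.7090 + 1.6825
Sum = 17.972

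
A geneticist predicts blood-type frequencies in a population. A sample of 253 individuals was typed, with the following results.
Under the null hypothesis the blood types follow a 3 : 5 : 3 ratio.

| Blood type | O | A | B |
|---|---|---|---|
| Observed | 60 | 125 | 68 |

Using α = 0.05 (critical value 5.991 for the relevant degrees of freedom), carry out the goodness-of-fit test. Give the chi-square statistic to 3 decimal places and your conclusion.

Ratio total = 11. Expected counts: 253×3/11 = 69, 253×5/11 = 115, 253×3/11 = 69.
O: (60 − 69)²/69 = 81/69 = 1.1739
A: (125 − 115)²/115 = 100/115 = 0.8696
B: (68 − 69)²/69 = 1/69 = 0.0145
Sum = 2.058
df = 2. Since 2.058 < 5.991, we do not reject H₀.

2.058; do not reject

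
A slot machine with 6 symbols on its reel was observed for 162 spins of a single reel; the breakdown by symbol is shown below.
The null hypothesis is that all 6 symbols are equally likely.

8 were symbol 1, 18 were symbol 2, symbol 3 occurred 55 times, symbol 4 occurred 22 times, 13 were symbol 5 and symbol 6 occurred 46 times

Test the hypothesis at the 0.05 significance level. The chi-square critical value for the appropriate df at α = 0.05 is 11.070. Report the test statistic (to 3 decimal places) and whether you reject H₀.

Expected count for each of the 6 categories: 162/6 = 27.
χ² = (8−27)²/27 + (18−27)²/27 + (55−27)²/27 + (22−27)²/27 + (13−27)²/27 + (46−27)²/27
   = 13.3704 + 3.0000 + 29.0370 + 0.9259 + 7.2593 + 13.3704
Sum = 66.963
df = 5. Since 66.963 > 11.070, we reject H₀.

66.963; reject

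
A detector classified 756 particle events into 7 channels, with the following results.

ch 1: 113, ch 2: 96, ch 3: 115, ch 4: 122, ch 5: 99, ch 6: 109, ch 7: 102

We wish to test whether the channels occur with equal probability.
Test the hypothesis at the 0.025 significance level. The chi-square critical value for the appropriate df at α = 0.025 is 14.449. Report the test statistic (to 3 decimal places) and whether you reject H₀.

Under H₀ each category has probability 1/7, so each expected count is 756/7 = 108.
χ² = (113−108)²/108 + (96−108)²/108 + (115−108)²/108 + (122−108)²/108 + (99−108)²/108 + (109−108)²/108 + (102−108)²/108
   = 0.2315 + 1.3333 + 0.4537 + 1.8148 + 0.7500 + 0.0093 + 0.3333
Sum = 4.926
df = 6. Since 4.926 < 14.449, we do not reject H₀.

4.926; do not reject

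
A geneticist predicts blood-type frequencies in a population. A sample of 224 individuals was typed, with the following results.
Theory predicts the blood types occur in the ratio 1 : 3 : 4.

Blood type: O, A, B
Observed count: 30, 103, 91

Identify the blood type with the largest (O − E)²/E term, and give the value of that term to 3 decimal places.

A, 4.298

Ratio total = 8. Expected counts: 224×1/8 = 28, 224×3/8 = 84, 224×4/8 = 112.
χ² = (30−28)²/28 + (103−84)²/84 + (91−112)²/112
   = 0.1429 + 4.2976 + 3.9375
The largest term is for A: 4.298.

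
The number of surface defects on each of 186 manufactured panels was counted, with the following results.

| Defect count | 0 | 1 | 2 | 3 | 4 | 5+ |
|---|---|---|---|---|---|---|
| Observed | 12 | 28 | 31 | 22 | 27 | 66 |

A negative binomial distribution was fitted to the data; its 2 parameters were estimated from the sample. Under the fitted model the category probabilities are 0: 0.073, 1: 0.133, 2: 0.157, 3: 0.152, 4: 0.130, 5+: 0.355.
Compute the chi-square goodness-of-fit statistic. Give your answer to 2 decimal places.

2.44

Expected counts E_i = n·p_i: 186×0.073 = 13.578, 186×0.133 = 24.738, 186×0.157 = 29.202, 186×0.152 = 28.272, 186×0.130 = 24.18, 186×0.355 = 66.03.
0: (12 − 13.578)²/13.578 = 2.490084/13.578 = 0.183
1: (28 − 24.738)²/24.738 = 10.640644/24.738 = 0.430
2: (31 − 29.202)²/29.202 = 3.232804/29.202 = 0.111
3: (22 − 28.272)²/28.272 = 39.337984/28.272 = 1.391
4: (27 − 24.18)²/24.18 = 7.9524/24.18 = 0.329
5+: (66 − 66.03)²/66.03 = 0.0009/66.03 = 0.000
Sum = 2.44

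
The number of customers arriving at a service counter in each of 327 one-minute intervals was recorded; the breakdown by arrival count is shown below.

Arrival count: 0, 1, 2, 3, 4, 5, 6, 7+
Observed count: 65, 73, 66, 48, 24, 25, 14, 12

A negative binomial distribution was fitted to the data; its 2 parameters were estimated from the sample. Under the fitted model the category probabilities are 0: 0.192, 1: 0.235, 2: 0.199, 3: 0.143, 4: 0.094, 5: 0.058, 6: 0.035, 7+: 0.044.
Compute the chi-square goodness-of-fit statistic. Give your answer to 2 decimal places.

4.68

Expected counts E_i = n·p_i: 327×0.192 = 62.784, 327×0.235 = 76.845, 327×0.199 = 65.073, 327×0.143 = 46.761, 327×0.094 = 30.738, 327×0.058 = 18.966, 327×0.035 = 11.445, 327×0.044 = 14.388.
cat         O        E   (O−E)²/E
0          65   62.784      0.078
1          73   76.845      0.192
2          66   65.073      0.013
3          48   46.761      0.033
4          24   30.738      1.477
5          25   18.966      1.920
6          14   11.445      0.570
7+         12   14.388      0.396
Sum = 4.68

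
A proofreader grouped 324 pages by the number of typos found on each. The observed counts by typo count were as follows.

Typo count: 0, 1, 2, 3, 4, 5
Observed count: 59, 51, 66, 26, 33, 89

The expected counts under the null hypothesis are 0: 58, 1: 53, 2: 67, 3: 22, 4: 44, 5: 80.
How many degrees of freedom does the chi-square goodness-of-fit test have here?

5

There are k = 6 categories and no parameters were estimated from the data, so df = 6 − 1 = 5.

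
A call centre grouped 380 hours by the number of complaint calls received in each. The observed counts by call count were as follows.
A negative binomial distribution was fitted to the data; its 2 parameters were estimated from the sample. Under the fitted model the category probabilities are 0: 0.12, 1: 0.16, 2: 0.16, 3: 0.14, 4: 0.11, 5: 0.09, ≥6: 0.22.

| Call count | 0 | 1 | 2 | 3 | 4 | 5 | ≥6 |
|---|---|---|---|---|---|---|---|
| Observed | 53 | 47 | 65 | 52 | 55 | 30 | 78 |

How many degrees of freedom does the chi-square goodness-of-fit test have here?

There are k = 7 categories and 2 parameters estimated from the data, so df = 7 − 1 − 2 = 4.

4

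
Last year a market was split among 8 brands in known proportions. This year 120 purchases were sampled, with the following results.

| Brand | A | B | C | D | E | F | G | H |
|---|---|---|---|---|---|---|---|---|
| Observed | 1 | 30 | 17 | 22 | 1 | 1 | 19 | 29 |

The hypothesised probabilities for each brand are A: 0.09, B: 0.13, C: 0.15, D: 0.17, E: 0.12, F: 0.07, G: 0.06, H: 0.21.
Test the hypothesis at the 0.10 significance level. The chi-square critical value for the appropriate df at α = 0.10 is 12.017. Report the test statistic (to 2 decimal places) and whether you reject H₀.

61.27; reject

Expected counts E_i = n·p_i: 120×0.09 = 10.8, 120×0.13 = 15.6, 120×0.15 = 18, 120×0.17 = 20.4, 120×0.12 = 14.4, 120×0.07 = 8.4, 120×0.06 = 7.2, 120×0.21 = 25.2.
χ² = (1−10.8)²/10.8 + (30−15.6)²/15.6 + (17−18)²/18 + (22−20.4)²/20.4 + (1−14.4)²/14.4 + (1−8.4)²/8.4 + (19−7.2)²/7.2 + (29−25.2)²/25.2
   = 8.893 + 13.292 + 0.056 + 0.125 + 12.469 + 6.519 + 19.339 + 0.573
Sum = 61.27
df = 7. Since 61.27 > 12.017, we reject H₀.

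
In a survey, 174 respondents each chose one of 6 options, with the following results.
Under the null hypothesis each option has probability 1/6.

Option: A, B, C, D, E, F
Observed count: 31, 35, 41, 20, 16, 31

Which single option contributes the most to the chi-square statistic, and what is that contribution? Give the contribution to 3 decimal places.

E, 5.828

Expected count for each of the 6 categories: 174/6 = 29.
A: (31 − 29)²/29 = 4/29 = 0.1379
B: (35 − 29)²/29 = 36/29 = 1.2414
C: (41 − 29)²/29 = 144/29 = 4.9655
D: (20 − 29)²/29 = 81/29 = 2.7931
E: (16 − 29)²/29 = 169/29 = 5.8276
F: (31 − 29)²/29 = 4/29 = 0.1379
The largest term is for E: 5.828.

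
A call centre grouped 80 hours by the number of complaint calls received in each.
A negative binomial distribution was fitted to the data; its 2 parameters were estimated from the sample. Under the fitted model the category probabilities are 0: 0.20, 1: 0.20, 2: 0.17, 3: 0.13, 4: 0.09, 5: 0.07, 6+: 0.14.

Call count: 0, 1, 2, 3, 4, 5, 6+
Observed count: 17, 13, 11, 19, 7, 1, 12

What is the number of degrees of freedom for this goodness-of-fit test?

4

There are k = 7 categories and 2 parameters estimated from the data, so df = 7 − 1 − 2 = 4.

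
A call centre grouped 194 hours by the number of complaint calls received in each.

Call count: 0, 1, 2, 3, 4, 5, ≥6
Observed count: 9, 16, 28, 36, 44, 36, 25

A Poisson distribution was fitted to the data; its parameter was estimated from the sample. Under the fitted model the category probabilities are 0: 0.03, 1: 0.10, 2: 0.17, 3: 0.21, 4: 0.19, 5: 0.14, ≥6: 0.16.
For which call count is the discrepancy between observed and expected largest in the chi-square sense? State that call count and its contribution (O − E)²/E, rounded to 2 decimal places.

5, 2.88

Expected counts E_i = n·p_i: 194×0.03 = 5.82, 194×0.10 = 19.4, 194×0.17 = 32.98, 194×0.21 = 40.74, 194×0.19 = 36.86, 194×0.14 = 27.16, 194×0.16 = 31.04.
cat         O        E   (O−E)²/E
0           9     5.82      1.738
1          16     19.4      0.596
2          28    32.98      0.752
3          36    40.74      0.551
4          44    36.86      1.383
5          36    27.16      2.877
≥6         25    31.04      1.175
The largest term is for 5: 2.88.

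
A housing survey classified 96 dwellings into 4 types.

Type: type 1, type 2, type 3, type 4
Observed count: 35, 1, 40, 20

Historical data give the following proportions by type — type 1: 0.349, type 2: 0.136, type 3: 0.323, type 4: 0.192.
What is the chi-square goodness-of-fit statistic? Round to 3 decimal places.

Expected counts E_i = n·p_i: 96×0.349 = 33.504, 96×0.136 = 13.056, 96×0.323 = 31.008, 96×0.192 = 18.432.
cat         O        E   (O−E)²/E
type 1     35   33.504     0.0668
type 2      1   13.056    11.1326
type 3     40   31.008     2.6076
type 4     20   18.432     0.1334
Sum = 13.940

13.940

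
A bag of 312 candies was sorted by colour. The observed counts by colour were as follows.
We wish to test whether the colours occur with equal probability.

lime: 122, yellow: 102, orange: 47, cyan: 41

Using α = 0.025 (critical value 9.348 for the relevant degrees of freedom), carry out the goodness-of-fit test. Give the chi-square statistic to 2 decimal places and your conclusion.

62.08; reject

Under H₀ each category has probability 1/4, so each expected count is 312/4 = 78.
lime: (122 − 78)²/78 = 1936/78 = 24.821
yellow: (102 − 78)²/78 = 576/78 = 7.385
orange: (47 − 78)²/78 = 961/78 = 12.321
cyan: (41 − 78)²/78 = 1369/78 = 17.551
Sum = 62.08
df = 3. Since 62.08 > 9.348, we reject H₀.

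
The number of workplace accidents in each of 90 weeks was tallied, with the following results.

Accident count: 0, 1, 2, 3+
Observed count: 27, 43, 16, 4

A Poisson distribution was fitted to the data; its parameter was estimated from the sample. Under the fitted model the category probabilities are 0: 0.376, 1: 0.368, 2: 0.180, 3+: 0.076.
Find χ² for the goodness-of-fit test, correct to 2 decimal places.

Expected counts E_i = n·p_i: 90×0.376 = 33.84, 90×0.368 = 33.12, 90×0.180 = 16.2, 90×0.076 = 6.84.
0: (27 − 33.84)²/33.84 = 46.7856/33.84 = 1.383
1: (43 − 33.12)²/33.12 = 97.6144/33.12 = 2.947
2: (16 − 16.2)²/16.2 = 0.04/16.2 = 0.002
3+: (4 − 6.84)²/6.84 = 8.0656/6.84 = 1.179
Sum = 5.51

5.51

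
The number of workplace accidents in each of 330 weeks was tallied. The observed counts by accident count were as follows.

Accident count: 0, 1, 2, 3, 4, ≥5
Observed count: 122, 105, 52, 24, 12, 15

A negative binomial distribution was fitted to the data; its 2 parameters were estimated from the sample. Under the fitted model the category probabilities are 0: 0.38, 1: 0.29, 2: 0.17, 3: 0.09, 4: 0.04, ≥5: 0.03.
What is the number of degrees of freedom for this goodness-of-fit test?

3

There are k = 6 categories and 2 parameters estimated from the data, so df = 6 − 1 − 2 = 3.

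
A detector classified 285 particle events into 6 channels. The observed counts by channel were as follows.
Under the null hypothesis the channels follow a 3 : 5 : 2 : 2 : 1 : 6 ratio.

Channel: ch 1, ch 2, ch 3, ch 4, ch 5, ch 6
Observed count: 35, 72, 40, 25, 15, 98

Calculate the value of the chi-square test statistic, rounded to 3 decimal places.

7.220

Ratio total = 19. Expected counts: 285×3/19 = 45, 285×5/19 = 75, 285×2/19 = 30, 285×2/19 = 30, 285×1/19 = 15, 285×6/19 = 90.
χ² = (35−45)²/45 + (72−75)²/75 + (40−30)²/30 + (25−30)²/30 + (15−15)²/15 + (98−90)²/90
   = 2.2222 + 0.1200 + 3.3333 + 0.8333 + 0.0000 + 0.7111
Sum = 7.220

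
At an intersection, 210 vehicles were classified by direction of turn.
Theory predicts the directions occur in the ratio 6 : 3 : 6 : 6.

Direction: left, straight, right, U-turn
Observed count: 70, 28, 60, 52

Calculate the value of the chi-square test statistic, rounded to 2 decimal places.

Ratio total = 21. Expected counts: 210×6/21 = 60, 210×3/21 = 30, 210×6/21 = 60, 210×6/21 = 60.
left: (70 − 60)²/60 = 100/60 = 1.667
straight: (28 − 30)²/30 = 4/30 = 0.133
right: (60 − 60)²/60 = 0/60 = 0.000
U-turn: (52 − 60)²/60 = 64/60 = 1.067
Sum = 2.87

2.87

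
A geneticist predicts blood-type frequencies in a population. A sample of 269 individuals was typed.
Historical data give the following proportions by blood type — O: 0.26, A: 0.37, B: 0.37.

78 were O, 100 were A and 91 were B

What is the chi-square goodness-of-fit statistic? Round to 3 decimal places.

1.662

Expected counts E_i = n·p_i: 269×0.26 = 69.94, 269×0.37 = 99.53, 269×0.37 = 99.53.
cat         O        E   (O−E)²/E
O          78    69.94     0.9288
A         100    99.53     0.0022
B          91    99.53     0.7310
Sum = 1.662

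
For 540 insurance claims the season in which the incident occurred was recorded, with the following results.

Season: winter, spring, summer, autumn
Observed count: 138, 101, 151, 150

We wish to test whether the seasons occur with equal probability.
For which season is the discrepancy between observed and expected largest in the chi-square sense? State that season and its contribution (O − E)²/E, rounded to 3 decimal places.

Expected count for each of the 4 categories: 540/4 = 135.
winter: (138 − 135)²/135 = 9/135 = 0.0667
spring: (101 − 135)²/135 = 1156/135 = 8.5630
summer: (151 − 135)²/135 = 256/135 = 1.8963
autumn: (150 − 135)²/135 = 225/135 = 1.6667
The largest term is for spring: 8.563.

spring, 8.563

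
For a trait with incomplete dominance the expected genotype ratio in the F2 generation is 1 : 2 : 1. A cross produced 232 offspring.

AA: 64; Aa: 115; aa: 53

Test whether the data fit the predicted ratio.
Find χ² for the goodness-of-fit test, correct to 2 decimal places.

Ratio total = 4. Expected counts: 232×1/4 = 58, 232×2/4 = 116, 232×1/4 = 58.
χ² = (64−58)²/58 + (115−116)²/116 + (53−58)²/58
   = 0.621 + 0.009 + 0.431
Sum = 1.06

1.06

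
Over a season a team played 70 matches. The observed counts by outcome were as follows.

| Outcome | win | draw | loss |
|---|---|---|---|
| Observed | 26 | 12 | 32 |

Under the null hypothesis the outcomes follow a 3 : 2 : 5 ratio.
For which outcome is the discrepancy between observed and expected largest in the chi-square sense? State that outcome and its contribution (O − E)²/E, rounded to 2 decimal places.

win, 1.19

Ratio total = 10. Expected counts: 70×3/10 = 21, 70×2/10 = 14, 70×5/10 = 35.
cat         O        E   (O−E)²/E
win        26       21      1.190
draw       12       14      0.286
loss       32       35      0.257
The largest term is for win: 1.19.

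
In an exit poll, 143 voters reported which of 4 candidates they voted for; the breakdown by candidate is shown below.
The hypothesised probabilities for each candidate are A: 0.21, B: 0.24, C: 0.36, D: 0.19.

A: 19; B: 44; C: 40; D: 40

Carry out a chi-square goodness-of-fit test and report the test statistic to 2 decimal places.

15.40

Expected counts E_i = n·p_i: 143×0.21 = 30.03, 143×0.24 = 34.32, 143×0.36 = 51.48, 143×0.19 = 27.17.
χ² = (19−30.03)²/30.03 + (44−34.32)²/34.32 + (40−51.48)²/51.48 + (40−27.17)²/27.17
   = 4.051 + 2.730 + 2.560 + 6.058
Sum = 15.40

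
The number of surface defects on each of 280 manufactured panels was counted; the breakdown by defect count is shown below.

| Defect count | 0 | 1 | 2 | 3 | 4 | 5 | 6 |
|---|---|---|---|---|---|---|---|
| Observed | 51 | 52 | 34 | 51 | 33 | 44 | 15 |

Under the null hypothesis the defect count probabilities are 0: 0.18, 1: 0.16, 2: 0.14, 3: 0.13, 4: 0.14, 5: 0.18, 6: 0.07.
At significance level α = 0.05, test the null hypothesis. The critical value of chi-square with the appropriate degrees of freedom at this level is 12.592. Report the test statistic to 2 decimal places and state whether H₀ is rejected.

Expected counts E_i = n·p_i: 280×0.18 = 50.4, 280×0.16 = 44.8, 280×0.14 = 39.2, 280×0.13 = 36.4, 280×0.14 = 39.2, 280×0.18 = 50.4, 280×0.07 = 19.6.
χ² = (51−50.4)²/50.4 + (52−44.8)²/44.8 + (34−39.2)²/39.2 + (51−36.4)²/36.4 + (33−39.2)²/39.2 + (44−50.4)²/50.4 + (15−19.6)²/19.6
   = 0.007 + 1.157 + 0.690 + 5.856 + 0.981 + 0.813 + 1.080
Sum = 10.58
df = 6. Since 10.58 < 12.592, we do not reject H₀.

10.58; do not reject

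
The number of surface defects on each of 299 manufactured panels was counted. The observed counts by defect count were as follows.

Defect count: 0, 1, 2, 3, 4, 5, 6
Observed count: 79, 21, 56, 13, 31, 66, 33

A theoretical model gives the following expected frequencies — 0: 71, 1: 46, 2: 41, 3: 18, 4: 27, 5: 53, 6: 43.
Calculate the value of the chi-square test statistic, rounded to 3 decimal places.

0: (79 − 71)²/71 = 64/71 = 0.9014
1: (21 − 46)²/46 = 625/46 = 13.5870
2: (56 − 41)²/41 = 225/41 = 5.4878
3: (13 − 18)²/18 = 25/18 = 1.3889
4: (31 − 27)²/27 = 16/27 = 0.5926
5: (66 − 53)²/53 = 169/53 = 3.1887
6: (33 − 43)²/43 = 100/43 = 2.3256
Sum = 27.472

27.472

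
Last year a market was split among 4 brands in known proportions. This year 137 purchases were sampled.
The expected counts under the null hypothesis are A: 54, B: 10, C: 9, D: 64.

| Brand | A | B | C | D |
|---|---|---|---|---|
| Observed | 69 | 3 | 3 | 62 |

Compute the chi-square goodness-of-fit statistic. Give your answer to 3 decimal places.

13.129

cat         O        E   (O−E)²/E
A          69       54     4.1667
B           3       10     4.9000
C           3        9     4.0000
D          62       64     0.0625
Sum = 13.129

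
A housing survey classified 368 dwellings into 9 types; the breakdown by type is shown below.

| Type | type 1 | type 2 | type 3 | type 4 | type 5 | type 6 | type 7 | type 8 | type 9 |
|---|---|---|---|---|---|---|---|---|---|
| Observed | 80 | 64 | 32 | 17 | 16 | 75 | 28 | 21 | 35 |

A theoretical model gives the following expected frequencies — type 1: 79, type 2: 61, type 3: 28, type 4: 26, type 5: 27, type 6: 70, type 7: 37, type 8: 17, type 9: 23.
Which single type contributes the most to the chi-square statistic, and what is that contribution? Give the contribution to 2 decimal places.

cat         O        E   (O−E)²/E
type 1     80       79      0.013
type 2     64       61      0.148
type 3     32       28      0.571
type 4     17       26      3.115
type 5     16       27      4.481
type 6     75       70      0.357
type 7     28       37      2.189
type 8     21       17      0.941
type 9     35       23      6.261
The largest term is for type 9: 6.26.

type 9, 6.26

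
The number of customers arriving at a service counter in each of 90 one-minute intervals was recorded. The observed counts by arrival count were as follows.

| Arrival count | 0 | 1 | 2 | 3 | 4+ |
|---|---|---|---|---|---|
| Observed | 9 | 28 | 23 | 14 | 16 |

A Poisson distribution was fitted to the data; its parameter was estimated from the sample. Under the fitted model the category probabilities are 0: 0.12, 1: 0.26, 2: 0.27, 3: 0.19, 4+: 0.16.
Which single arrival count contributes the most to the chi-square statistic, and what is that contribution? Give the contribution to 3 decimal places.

1, 0.904

Expected counts E_i = n·p_i: 90×0.12 = 10.8, 90×0.26 = 23.4, 90×0.27 = 24.3, 90×0.19 = 17.1, 90×0.16 = 14.4.
χ² = (9−10.8)²/10.8 + (28−23.4)²/23.4 + (23−24.3)²/24.3 + (14−17.1)²/17.1 + (16−14.4)²/14.4
   = 0.3000 + 0.9043 + 0.0695 + 0.5620 + 0.1778
The largest term is for 1: 0.904.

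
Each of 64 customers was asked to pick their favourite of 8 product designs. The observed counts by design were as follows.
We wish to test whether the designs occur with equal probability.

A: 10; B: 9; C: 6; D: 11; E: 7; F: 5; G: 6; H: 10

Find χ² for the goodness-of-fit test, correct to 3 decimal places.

Under H₀ each category has probability 1/8, so each expected count is 64/8 = 8.
cat         O        E   (O−E)²/E
A          10        8     0.5000
B           9        8     0.1250
C           6        8     0.5000
D          11        8     1.1250
E           7        8     0.1250
F           5        8     1.1250
G           6        8     0.5000
H          10        8     0.5000
Sum = 4.500

4.500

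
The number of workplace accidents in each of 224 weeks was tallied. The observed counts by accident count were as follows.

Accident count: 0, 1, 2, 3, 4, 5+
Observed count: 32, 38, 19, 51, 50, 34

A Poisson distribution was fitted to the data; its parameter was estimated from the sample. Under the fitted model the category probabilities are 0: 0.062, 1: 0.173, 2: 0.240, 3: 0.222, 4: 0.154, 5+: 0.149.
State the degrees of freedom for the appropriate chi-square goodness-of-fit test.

4

There are k = 6 categories and 1 parameter estimated from the data, so df = 6 − 1 − 1 = 4.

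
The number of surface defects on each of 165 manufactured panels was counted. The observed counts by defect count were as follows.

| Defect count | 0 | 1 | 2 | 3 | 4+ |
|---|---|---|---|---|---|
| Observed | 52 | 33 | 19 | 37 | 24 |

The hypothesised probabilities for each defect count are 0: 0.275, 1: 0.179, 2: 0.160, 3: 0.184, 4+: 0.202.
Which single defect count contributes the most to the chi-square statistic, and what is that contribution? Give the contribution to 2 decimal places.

4+, 2.61

Expected counts E_i = n·p_i: 165×0.275 = 45.375, 165×0.179 = 29.535, 165×0.160 = 26.4, 165×0.184 = 30.36, 165×0.202 = 33.33.
χ² = (52−45.375)²/45.375 + (33−29.535)²/29.535 + (19−26.4)²/26.4 + (37−30.36)²/30.36 + (24−33.33)²/33.33
   = 0.967 + 0.407 + 2.074 + 1.452 + 2.612
The largest term is for 4+: 2.61.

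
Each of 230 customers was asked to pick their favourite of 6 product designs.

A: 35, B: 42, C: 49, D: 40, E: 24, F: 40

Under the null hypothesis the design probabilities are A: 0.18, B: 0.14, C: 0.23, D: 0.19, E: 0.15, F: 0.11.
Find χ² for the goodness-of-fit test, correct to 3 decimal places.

16.310

Expected counts E_i = n·p_i: 230×0.18 = 41.4, 230×0.14 = 32.2, 230×0.23 = 52.9, 230×0.19 = 43.7, 230×0.15 = 34.5, 230×0.11 = 25.3.
cat         O        E   (O−E)²/E
A          35     41.4     0.9894
B          42     32.2     2.9826
C          49     52.9     0.2875
D          40     43.7     0.3133
E          24     34.5     3.1957
F          40     25.3     8.5411
Sum = 16.310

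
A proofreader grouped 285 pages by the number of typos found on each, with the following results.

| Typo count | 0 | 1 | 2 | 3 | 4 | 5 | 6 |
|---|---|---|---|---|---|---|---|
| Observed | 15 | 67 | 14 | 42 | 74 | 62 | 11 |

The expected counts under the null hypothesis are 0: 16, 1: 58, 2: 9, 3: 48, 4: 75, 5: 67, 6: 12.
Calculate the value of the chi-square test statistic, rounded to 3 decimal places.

5.457

χ² = (15−16)²/16 + (67−58)²/58 + (14−9)²/9 + (42−48)²/48 + (74−75)²/75 + (62−67)²/67 + (11−12)²/12
   = 0.0625 + 1.3966 + 2.7778 + 0.7500 + 0.0133 + 0.3731 + 0.0833
Sum = 5.457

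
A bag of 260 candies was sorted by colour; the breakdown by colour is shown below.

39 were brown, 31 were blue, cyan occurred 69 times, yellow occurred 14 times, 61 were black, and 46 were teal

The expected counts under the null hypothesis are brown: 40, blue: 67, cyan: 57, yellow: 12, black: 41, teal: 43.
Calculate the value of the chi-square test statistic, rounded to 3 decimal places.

32.193

cat         O        E   (O−E)²/E
brown      39       40     0.0250
blue       31       67    19.3433
cyan       69       57     2.5263
yellow     14       12     0.3333
black      61       41     9.7561
teal       46       43     0.2093
Sum = 32.193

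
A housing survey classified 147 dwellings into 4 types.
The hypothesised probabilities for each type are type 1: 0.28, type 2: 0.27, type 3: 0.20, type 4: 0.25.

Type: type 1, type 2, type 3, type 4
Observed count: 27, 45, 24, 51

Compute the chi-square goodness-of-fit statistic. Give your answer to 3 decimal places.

Expected counts E_i = n·p_i: 147×0.28 = 41.16, 147×0.27 = 39.69, 147×0.20 = 29.4, 147×0.25 = 36.75.
type 1: (27 − 41.16)²/41.16 = 200.5056/41.16 = 4.8714
type 2: (45 − 39.69)²/39.69 = 28.1961/39.69 = 0.7104
type 3: (24 − 29.4)²/29.4 = 29.16/29.4 = 0.9918
type 4: (51 − 36.75)²/36.75 = 203.0625/36.75 = 5.5255
Sum = 12.099

12.099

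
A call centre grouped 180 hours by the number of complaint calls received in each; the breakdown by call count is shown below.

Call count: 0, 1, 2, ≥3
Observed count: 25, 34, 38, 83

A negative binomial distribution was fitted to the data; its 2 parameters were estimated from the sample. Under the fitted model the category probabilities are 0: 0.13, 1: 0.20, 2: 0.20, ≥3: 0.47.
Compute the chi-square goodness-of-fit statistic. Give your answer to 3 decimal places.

Expected counts E_i = n·p_i: 180×0.13 = 23.4, 180×0.20 = 36, 180×0.20 = 36, 180×0.47 = 84.6.
0: (25 − 23.4)²/23.4 = 2.56/23.4 = 0.1094
1: (34 − 36)²/36 = 4/36 = 0.1111
2: (38 − 36)²/36 = 4/36 = 0.1111
≥3: (83 − 84.6)²/84.6 = 2.56/84.6 = 0.0303
Sum = 0.362

0.362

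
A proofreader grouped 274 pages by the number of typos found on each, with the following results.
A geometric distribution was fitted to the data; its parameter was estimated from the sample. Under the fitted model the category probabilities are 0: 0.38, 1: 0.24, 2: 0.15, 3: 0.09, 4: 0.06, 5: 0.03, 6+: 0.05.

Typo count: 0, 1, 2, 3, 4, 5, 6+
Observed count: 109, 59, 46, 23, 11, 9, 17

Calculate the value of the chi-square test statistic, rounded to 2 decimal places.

4.29

Expected counts E_i = n·p_i: 274×0.38 = 104.12, 274×0.24 = 65.76, 274×0.15 = 41.1, 274×0.09 = 24.66, 274×0.06 = 16.44, 274×0.03 = 8.22, 274×0.05 = 13.7.
0: (109 − 104.12)²/104.12 = 23.8144/104.12 = 0.229
1: (59 − 65.76)²/65.76 = 45.6976/65.76 = 0.695
2: (46 − 41.1)²/41.1 = 24.01/41.1 = 0.584
3: (23 − 24.66)²/24.66 = 2.7556/24.66 = 0.112
4: (11 − 16.44)²/16.44 = 29.5936/16.44 = 1.800
5: (9 − 8.22)²/8.22 = 0.6084/8.22 = 0.074
6+: (17 − 13.7)²/13.7 = 10.89/13.7 = 0.795
Sum = 4.29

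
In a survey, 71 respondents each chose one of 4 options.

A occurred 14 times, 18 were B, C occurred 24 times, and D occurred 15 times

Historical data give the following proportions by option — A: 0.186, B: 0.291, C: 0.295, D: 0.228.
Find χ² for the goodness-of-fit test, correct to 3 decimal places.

0.923

Expected counts E_i = n·p_i: 71×0.186 = 13.206, 71×0.291 = 20.661, 71×0.295 = 20.945, 71×0.228 = 16.188.
A: (14 − 13.206)²/13.206 = 0.630436/13.206 = 0.0477
B: (18 − 20.661)²/20.661 = 7.080921/20.661 = 0.3427
C: (24 − 20.945)²/20.945 = 9.333025/20.945 = 0.4456
D: (15 − 16.188)²/16.188 = 1.411344/16.188 = 0.0872
Sum = 0.923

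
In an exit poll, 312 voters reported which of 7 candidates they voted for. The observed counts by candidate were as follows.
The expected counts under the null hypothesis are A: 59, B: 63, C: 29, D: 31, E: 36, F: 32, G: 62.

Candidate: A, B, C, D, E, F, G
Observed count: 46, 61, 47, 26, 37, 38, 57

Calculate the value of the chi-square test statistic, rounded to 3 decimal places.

16.463

cat         O        E   (O−E)²/E
A          46       59     2.8644
B          61       63     0.0635
C          47       29    11.1724
D          26       31     0.8065
E          37       36     0.0278
F          38       32     1.1250
G          57       62     0.4032
Sum = 16.463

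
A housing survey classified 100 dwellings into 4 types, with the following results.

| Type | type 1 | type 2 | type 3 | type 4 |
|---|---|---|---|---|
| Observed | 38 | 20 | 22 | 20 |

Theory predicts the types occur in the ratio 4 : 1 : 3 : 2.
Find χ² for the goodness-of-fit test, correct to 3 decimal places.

12.233

Ratio total = 10. Expected counts: 100×4/10 = 40, 100×1/10 = 10, 100×3/10 = 30, 100×2/10 = 20.
χ² = (38−40)²/40 + (20−10)²/10 + (22−30)²/30 + (20−20)²/20
   = 0.1000 + 10.0000 + 2.1333 + 0.0000
Sum = 12.233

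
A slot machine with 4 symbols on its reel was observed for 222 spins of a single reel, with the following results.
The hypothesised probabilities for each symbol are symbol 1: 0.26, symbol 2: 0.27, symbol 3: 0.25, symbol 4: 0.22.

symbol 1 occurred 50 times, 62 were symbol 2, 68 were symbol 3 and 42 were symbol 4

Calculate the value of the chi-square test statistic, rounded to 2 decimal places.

Expected counts E_i = n·p_i: 222×0.26 = 57.72, 222×0.27 = 59.94, 222×0.25 = 55.5, 222×0.22 = 48.84.
χ² = (50−57.72)²/57.72 + (62−59.94)²/59.94 + (68−55.5)²/55.5 + (42−48.84)²/48.84
   = 1.033 + 0.071 + 2.815 + 0.958
Sum = 4.88

4.88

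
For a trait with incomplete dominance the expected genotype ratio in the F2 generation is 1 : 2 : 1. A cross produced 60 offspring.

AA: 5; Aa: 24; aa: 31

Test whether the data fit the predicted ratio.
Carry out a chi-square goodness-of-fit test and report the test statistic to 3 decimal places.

Ratio total = 4. Expected counts: 60×1/4 = 15, 60×2/4 = 30, 60×1/4 = 15.
AA: (5 − 15)²/15 = 100/15 = 6.6667
Aa: (24 − 30)²/30 = 36/30 = 1.2000
aa: (31 − 15)²/15 = 256/15 = 17.0667
Sum = 24.933

24.933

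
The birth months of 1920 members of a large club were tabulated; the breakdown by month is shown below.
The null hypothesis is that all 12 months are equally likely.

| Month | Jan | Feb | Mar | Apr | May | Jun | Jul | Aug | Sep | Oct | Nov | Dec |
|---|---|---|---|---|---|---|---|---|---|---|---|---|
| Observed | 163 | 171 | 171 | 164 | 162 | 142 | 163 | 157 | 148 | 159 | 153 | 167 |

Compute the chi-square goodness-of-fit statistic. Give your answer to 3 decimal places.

5.350

Expected count for each of the 12 categories: 1920/12 = 160.
Jan: (163 − 160)²/160 = 9/160 = 0.0563
Feb: (171 − 160)²/160 = 121/160 = 0.7563
Mar: (171 − 160)²/160 = 121/160 = 0.7563
Apr: (164 − 160)²/160 = 16/160 = 0.1000
May: (162 − 160)²/160 = 4/160 = 0.0250
Jun: (142 − 160)²/160 = 324/160 = 2.0250
Jul: (163 − 160)²/160 = 9/160 = 0.0563
Aug: (157 − 160)²/160 = 9/160 = 0.0563
Sep: (148 − 160)²/160 = 144/160 = 0.9000
Oct: (159 − 160)²/160 = 1/160 = 0.0063
Nov: (153 − 160)²/160 = 49/160 = 0.3063
Dec: (167 − 160)²/160 = 49/160 = 0.3063
Sum = 5.350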